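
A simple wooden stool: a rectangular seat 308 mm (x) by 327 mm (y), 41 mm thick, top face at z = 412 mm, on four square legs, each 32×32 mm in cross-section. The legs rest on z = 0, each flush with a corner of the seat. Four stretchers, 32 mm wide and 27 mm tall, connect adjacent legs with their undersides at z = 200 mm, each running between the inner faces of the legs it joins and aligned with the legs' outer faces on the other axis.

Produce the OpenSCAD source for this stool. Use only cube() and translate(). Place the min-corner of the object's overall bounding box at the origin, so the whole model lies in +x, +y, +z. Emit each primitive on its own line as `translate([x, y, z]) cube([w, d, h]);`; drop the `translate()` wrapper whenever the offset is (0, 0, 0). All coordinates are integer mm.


// leg_h = 412 - 41 = 371
// stretcher span = 308 - 2*32 = 244
translate([0, 0, 371]) cube([308, 327, 41]);
cube([32, 32, 371]);
translate([276, 0, 0]) cube([32, 32, 371]);
translate([0, 295, 0]) cube([32, 32, 371]);
translate([276, 295, 0]) cube([32, 32, 371]);
translate([32, 0, 200]) cube([244, 32, 27]);
translate([32, 295, 200]) cube([244, 32, 27]);
translate([0, 32, 200]) cube([32, 263, 27]);
translate([276, 32, 200]) cube([32, 263, 27]);


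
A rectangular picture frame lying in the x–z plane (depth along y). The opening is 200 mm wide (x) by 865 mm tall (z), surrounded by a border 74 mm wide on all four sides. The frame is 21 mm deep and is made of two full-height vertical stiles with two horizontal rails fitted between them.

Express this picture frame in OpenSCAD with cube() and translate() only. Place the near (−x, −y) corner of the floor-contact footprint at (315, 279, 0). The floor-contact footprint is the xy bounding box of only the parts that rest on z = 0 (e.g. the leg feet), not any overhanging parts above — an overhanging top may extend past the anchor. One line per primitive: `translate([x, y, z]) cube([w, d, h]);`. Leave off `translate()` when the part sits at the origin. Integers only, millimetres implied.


translate([315, 279, 0]) cube([74, 21, 1013]);
translate([589, 279, 0]) cube([74, 21, 1013]);
translate([389, 279, 0]) cube([200, 21, 74]);
translate([389, 279, 939]) cube([200, 21, 74]);


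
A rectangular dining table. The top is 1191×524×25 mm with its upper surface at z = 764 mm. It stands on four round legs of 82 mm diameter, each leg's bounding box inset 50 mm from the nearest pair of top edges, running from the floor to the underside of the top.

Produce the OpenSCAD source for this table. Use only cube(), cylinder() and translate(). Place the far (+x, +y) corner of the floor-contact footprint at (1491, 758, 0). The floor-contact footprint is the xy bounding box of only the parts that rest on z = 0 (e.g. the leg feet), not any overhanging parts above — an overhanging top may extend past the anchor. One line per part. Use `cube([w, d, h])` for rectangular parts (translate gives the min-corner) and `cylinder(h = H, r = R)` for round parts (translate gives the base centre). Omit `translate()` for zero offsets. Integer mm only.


// leg_h = 764 - 25 = 739
translate([350, 284, 739]) cube([1191, 524, 25]);
translate([441, 375, 0]) cylinder(h = 739, r = 41);
translate([1450, 375, 0]) cylinder(h = 739, r = 41);
translate([441, 717, 0]) cylinder(h = 739, r = 41);
translate([1450, 717, 0]) cylinder(h = 739, r = 41);


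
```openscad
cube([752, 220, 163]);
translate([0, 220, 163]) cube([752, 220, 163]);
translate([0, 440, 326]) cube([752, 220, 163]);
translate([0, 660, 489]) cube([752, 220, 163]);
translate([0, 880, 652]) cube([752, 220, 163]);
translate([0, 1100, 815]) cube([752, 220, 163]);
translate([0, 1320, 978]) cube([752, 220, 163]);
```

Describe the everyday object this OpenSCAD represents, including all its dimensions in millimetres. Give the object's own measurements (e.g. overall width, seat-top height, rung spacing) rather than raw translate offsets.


A straight staircase of 7 solid steps. Each step is 752 mm wide (x), 220 mm deep (y, the going) and 163 mm tall (the rise). The first step rests on the floor; each subsequent step sits one going further in +y and one rise higher in +z, directly behind and above the previous step with no overlap.


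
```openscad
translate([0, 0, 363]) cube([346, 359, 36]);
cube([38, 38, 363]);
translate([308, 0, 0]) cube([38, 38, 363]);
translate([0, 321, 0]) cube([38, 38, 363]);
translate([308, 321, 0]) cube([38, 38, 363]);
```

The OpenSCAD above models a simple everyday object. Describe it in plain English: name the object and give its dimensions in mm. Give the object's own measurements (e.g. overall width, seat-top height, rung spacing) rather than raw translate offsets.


A four-legged stool. The seat is a 346×359×36 mm slab whose top surface is at z = 399 mm; four square legs, each 38×38 mm in cross-section, run from the floor (z = 0) to the underside of the seat, each flush with a corner of the seat.


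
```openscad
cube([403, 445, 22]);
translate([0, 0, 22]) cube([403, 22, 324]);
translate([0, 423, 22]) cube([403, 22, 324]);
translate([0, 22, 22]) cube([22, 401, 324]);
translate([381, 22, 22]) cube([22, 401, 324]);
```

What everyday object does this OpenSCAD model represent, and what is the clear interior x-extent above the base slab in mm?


An open box. The internal width is 359 mm.

A 403×445 base slab with four walls standing on it — an open box. The base is 403 mm wide and the walls are 22 mm thick, so the internal width is 403 − 2 × 22 = 359 mm.


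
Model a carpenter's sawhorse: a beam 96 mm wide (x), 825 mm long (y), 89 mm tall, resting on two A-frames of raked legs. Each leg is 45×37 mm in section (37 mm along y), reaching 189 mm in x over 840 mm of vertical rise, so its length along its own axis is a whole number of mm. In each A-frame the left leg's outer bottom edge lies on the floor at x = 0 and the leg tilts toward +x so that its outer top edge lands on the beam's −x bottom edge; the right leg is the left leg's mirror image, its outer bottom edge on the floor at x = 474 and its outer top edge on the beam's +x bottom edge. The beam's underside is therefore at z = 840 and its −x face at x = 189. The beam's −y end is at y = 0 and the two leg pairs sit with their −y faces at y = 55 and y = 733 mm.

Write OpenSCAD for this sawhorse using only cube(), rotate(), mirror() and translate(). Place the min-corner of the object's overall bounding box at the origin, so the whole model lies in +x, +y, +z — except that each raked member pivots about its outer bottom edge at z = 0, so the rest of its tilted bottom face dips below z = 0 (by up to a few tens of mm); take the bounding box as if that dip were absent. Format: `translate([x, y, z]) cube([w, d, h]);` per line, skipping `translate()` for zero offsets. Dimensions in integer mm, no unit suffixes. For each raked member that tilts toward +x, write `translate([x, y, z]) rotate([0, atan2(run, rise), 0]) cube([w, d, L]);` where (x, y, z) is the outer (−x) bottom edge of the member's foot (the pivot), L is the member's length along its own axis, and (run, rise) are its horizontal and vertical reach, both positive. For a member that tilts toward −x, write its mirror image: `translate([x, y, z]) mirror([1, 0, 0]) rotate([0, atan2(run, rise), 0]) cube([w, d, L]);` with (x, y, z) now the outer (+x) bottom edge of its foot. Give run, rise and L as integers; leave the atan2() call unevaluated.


translate([189, 0, 840]) cube([96, 825, 89]);
translate([0, 55, 0]) rotate([0, atan2(189, 840), 0]) cube([45, 37, 861]);
translate([474, 55, 0]) mirror([1, 0, 0]) rotate([0, atan2(189, 840), 0]) cube([45, 37, 861]);
translate([0, 733, 0]) rotate([0, atan2(189, 840), 0]) cube([45, 37, 861]);
translate([474, 733, 0]) mirror([1, 0, 0]) rotate([0, atan2(189, 840), 0]) cube([45, 37, 861]);


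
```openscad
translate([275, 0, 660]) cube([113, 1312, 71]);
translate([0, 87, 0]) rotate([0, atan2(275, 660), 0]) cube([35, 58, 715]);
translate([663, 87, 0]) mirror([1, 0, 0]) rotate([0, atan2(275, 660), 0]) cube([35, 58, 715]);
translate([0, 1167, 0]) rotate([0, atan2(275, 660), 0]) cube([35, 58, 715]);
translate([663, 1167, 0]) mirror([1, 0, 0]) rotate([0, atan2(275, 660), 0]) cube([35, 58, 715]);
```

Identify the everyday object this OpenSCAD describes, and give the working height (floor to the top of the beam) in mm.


A sawhorse. The overall height is 731 mm.

A beam across two mirrored pairs of raked legs — a sawhorse. The beam's underside is at z = 660 (matching the legs' vertical rise in atan2(275, 660)) and the beam is 71 mm tall, so its top is at 660 + 71 = 731 mm. The raked legs top out at the beam's underside, so that is the highest point.


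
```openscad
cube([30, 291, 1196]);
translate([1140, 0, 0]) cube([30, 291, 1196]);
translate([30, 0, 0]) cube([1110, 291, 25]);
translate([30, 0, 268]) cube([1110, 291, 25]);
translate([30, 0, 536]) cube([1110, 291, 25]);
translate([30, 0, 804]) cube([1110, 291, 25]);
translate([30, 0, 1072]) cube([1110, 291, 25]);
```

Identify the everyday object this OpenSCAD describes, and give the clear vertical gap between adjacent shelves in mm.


A bookshelf. The clear shelf gap is 243 mm.

Two tall side panels with 5 horizontal boards between them — a bookshelf. The first two shelf undersides are at z = 0 and z = 268; with shelf thickness 25, the clear gap is 268 − 0 − 25 = 243 mm.


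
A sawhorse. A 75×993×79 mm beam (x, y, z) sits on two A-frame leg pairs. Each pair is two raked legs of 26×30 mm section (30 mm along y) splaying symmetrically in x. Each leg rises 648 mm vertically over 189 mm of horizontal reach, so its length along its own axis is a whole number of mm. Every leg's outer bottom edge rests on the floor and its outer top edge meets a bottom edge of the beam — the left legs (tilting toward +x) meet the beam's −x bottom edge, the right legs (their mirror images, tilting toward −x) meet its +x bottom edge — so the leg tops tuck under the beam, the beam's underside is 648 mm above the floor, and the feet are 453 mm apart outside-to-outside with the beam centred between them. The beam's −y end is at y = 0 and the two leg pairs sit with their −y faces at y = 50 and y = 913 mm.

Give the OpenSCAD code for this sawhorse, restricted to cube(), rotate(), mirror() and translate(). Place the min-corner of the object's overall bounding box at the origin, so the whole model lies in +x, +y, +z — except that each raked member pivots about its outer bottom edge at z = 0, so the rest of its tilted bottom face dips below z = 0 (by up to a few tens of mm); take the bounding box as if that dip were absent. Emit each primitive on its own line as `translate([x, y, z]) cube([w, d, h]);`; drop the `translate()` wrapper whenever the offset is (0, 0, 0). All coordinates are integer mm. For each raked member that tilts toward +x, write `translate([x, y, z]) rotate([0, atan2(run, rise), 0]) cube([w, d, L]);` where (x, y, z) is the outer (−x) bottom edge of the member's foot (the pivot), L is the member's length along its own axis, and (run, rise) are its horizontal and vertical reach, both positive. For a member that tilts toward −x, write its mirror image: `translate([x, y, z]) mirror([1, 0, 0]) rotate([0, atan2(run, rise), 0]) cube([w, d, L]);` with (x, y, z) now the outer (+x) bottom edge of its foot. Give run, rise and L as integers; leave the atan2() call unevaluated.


translate([189, 0, 648]) cube([75, 993, 79]);
translate([0, 50, 0]) rotate([0, atan2(189, 648), 0]) cube([26, 30, 675]);
translate([453, 50, 0]) mirror([1, 0, 0]) rotate([0, atan2(189, 648), 0]) cube([26, 30, 675]);
translate([0, 913, 0]) rotate([0, atan2(189, 648), 0]) cube([26, 30, 675]);
translate([453, 913, 0]) mirror([1, 0, 0]) rotate([0, atan2(189, 648), 0]) cube([26, 30, 675]);


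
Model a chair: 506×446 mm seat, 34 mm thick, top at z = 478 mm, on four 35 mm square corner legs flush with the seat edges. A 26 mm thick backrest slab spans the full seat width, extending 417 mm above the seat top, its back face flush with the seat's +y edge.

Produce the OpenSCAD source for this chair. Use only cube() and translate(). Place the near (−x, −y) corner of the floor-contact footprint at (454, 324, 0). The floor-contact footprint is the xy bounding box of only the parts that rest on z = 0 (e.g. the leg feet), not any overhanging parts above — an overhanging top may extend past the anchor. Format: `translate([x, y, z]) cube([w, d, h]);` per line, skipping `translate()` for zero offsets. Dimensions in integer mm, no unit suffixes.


translate([454, 324, 444]) cube([506, 446, 34]);
translate([454, 324, 0]) cube([35, 35, 444]);
translate([925, 324, 0]) cube([35, 35, 444]);
translate([454, 735, 0]) cube([35, 35, 444]);
translate([925, 735, 0]) cube([35, 35, 444]);
translate([454, 744, 478]) cube([506, 26, 417]);


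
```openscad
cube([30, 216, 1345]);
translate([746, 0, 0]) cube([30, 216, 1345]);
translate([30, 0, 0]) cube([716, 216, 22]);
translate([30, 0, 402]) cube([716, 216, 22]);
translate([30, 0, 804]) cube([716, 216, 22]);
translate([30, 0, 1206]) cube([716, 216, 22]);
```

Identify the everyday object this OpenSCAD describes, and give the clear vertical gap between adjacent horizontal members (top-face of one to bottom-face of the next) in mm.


A bookshelf. The clear shelf gap is 380 mm.

Two tall side panels with 4 horizontal boards between them — a bookshelf. The first two shelf undersides are at z = 0 and z = 402; with shelf thickness 22, the clear gap is 402 − 0 − 22 = 380 mm.


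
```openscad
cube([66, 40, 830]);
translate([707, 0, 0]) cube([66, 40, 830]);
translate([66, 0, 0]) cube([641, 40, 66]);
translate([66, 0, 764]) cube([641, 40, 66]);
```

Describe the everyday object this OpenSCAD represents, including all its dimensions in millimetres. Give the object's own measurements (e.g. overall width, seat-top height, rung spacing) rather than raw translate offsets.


A rectangular picture frame lying in the x–z plane (depth along y). The opening is 641 mm wide (x) by 698 mm tall (z), surrounded by a border 66 mm wide on all four sides. The frame is 40 mm deep and is made of two full-height vertical stiles with two horizontal rails fitted between them.


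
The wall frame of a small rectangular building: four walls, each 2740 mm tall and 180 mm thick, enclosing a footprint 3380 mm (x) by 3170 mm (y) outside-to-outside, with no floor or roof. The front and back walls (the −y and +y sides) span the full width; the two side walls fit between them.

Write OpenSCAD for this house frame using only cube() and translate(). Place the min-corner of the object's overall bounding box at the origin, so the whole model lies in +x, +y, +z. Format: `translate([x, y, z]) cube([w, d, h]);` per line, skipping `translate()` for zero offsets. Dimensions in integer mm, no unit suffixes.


cube([3380, 180, 2740]);
translate([0, 2990, 0]) cube([3380, 180, 2740]);
translate([0, 180, 0]) cube([180, 2810, 2740]);
translate([3200, 180, 0]) cube([180, 2810, 2740]);


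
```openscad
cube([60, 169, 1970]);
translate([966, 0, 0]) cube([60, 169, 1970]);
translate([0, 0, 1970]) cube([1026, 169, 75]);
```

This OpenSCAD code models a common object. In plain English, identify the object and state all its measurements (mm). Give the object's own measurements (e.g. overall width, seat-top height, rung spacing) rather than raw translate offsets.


A door frame. The clear opening is 906 mm wide and 1970 mm high. Two 60 mm wide jambs, 169 mm deep, stand either side of the opening from the floor to the top of the opening. A 75 mm thick head sits across the top of both jambs, spanning the full outside width of the frame.


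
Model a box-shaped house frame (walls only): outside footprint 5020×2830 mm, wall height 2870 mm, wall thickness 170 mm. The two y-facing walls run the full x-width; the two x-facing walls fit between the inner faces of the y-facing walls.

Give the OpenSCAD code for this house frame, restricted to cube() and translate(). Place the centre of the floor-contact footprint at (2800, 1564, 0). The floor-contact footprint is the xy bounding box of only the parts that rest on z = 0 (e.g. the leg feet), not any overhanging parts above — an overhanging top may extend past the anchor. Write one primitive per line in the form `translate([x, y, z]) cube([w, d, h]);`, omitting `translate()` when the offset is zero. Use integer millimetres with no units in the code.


translate([290, 149, 0]) cube([5020, 170, 2870]);
translate([290, 2809, 0]) cube([5020, 170, 2870]);
translate([290, 319, 0]) cube([170, 2490, 2870]);
translate([5140, 319, 0]) cube([170, 2490, 2870]);


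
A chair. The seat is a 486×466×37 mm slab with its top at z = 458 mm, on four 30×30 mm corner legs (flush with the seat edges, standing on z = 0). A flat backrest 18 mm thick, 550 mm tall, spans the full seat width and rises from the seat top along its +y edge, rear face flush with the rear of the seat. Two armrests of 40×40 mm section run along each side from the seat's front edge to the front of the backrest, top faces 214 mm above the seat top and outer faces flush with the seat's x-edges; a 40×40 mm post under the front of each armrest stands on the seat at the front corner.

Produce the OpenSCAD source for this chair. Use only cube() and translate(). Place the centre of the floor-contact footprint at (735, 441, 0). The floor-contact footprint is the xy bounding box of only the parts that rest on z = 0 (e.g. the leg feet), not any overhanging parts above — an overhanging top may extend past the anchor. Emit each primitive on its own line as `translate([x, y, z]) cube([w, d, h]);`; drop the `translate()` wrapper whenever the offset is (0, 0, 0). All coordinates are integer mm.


translate([492, 208, 421]) cube([486, 466, 37]);
translate([492, 208, 0]) cube([30, 30, 421]);
translate([948, 208, 0]) cube([30, 30, 421]);
translate([492, 644, 0]) cube([30, 30, 421]);
translate([948, 644, 0]) cube([30, 30, 421]);
translate([492, 656, 458]) cube([486, 18, 550]);
translate([492, 208, 632]) cube([40, 448, 40]);
translate([938, 208, 632]) cube([40, 448, 40]);
translate([492, 208, 458]) cube([40, 40, 174]);
translate([938, 208, 458]) cube([40, 40, 174]);


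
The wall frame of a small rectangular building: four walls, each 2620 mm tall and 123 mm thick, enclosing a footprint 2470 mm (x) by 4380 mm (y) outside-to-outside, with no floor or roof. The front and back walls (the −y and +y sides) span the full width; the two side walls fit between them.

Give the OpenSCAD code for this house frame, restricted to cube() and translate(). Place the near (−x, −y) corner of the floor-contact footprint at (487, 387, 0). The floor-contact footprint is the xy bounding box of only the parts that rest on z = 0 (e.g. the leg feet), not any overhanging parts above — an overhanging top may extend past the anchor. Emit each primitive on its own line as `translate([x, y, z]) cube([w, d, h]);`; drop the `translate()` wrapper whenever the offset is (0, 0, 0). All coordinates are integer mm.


translate([487, 387, 0]) cube([2470, 123, 2620]);
translate([487, 4644, 0]) cube([2470, 123, 2620]);
translate([487, 510, 0]) cube([123, 4134, 2620]);
translate([2834, 510, 0]) cube([123, 4134, 2620]);


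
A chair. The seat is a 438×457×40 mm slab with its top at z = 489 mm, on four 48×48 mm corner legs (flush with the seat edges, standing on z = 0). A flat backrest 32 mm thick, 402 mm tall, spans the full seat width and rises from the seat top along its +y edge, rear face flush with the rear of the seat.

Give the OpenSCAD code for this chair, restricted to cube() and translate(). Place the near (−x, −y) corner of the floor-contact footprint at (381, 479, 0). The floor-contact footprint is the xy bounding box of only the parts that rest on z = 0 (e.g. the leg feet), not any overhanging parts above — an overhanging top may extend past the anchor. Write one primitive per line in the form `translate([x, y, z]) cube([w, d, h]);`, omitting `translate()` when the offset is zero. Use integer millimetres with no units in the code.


translate([381, 479, 449]) cube([438, 457, 40]);
translate([381, 479, 0]) cube([48, 48, 449]);
translate([771, 479, 0]) cube([48, 48, 449]);
translate([381, 888, 0]) cube([48, 48, 449]);
translate([771, 888, 0]) cube([48, 48, 449]);
translate([381, 904, 489]) cube([438, 32, 402]);


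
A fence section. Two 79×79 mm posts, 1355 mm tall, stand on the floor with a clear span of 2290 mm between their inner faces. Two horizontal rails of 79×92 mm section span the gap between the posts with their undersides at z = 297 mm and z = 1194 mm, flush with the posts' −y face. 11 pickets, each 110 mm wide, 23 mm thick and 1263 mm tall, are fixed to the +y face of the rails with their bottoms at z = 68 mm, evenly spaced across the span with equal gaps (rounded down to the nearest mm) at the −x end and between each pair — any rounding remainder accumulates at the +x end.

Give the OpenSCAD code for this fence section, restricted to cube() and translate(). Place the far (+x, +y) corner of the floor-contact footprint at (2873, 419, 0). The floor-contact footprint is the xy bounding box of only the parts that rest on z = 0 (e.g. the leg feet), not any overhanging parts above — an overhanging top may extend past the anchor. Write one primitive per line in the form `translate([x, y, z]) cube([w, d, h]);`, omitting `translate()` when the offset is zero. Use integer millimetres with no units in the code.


translate([425, 340, 0]) cube([79, 79, 1355]);
translate([2794, 340, 0]) cube([79, 79, 1355]);
translate([504, 340, 297]) cube([2290, 79, 92]);
translate([504, 340, 1194]) cube([2290, 79, 92]);
translate([594, 419, 68]) cube([110, 23, 1263]);
translate([794, 419, 68]) cube([110, 23, 1263]);
translate([994, 419, 68]) cube([110, 23, 1263]);
translate([1194, 419, 68]) cube([110, 23, 1263]);
translate([1394, 419, 68]) cube([110, 23, 1263]);
translate([1594, 419, 68]) cube([110, 23, 1263]);
translate([1794, 419, 68]) cube([110, 23, 1263]);
translate([1994, 419, 68]) cube([110, 23, 1263]);
translate([2194, 419, 68]) cube([110, 23, 1263]);
translate([2394, 419, 68]) cube([110, 23, 1263]);
translate([2594, 419, 68]) cube([110, 23, 1263]);


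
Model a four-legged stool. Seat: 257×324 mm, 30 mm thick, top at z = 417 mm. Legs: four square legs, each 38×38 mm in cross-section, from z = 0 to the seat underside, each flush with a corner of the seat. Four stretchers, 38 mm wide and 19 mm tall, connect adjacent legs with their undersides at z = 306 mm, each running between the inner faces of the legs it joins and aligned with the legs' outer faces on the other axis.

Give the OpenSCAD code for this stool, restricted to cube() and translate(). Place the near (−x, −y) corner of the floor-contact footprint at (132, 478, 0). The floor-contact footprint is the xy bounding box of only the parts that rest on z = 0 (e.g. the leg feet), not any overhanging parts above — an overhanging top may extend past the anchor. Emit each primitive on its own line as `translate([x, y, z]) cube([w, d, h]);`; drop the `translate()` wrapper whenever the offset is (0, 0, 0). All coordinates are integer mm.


// leg_h = 417 - 30 = 387
// stretcher span = 257 - 2*38 = 181
translate([132, 478, 387]) cube([257, 324, 30]);
translate([132, 478, 0]) cube([38, 38, 387]);
translate([351, 478, 0]) cube([38, 38, 387]);
translate([132, 764, 0]) cube([38, 38, 387]);
translate([351, 764, 0]) cube([38, 38, 387]);
translate([170, 478, 306]) cube([181, 38, 19]);
translate([170, 764, 306]) cube([181, 38, 19]);
translate([132, 516, 306]) cube([38, 248, 19]);
translate([351, 516, 306]) cube([38, 248, 19]);


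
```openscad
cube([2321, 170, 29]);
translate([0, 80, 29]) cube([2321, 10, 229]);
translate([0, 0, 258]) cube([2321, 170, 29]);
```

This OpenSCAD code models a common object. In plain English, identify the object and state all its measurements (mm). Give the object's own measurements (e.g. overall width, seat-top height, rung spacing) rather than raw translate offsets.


An I-beam lying along x, 2321 mm long. Overall section height 287 mm. Two flanges 170 mm wide (y) and 29 mm thick, one on the floor and one at the top; a web 10 mm thick runs between them, centred on the flange width.


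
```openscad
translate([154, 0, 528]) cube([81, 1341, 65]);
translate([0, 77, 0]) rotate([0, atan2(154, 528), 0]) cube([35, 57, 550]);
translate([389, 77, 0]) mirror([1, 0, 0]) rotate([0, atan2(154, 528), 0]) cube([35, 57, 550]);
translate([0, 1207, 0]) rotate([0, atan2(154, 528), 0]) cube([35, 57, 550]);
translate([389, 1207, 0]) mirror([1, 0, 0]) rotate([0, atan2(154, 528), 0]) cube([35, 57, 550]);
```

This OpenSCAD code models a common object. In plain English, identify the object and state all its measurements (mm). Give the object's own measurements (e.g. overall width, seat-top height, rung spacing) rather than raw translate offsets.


A sawhorse. A 81×1341×65 mm beam (x, y, z) sits on two A-frame leg pairs. Each pair is two raked legs of 35×57 mm section (57 mm along y) splaying symmetrically in x. Each leg rises 528 mm vertically over 154 mm of horizontal reach and is 550 mm long along its own axis. Every leg's outer bottom edge rests on the floor and its outer top edge meets a bottom edge of the beam — the left legs (tilting toward +x) meet the beam's −x bottom edge, the right legs (their mirror images, tilting toward −x) meet its +x bottom edge — so the leg tops tuck under the beam, the beam's underside is 528 mm above the floor, and the feet are 389 mm apart outside-to-outside with the beam centred between them. The two leg pairs are set in 77 mm from either end of the beam.


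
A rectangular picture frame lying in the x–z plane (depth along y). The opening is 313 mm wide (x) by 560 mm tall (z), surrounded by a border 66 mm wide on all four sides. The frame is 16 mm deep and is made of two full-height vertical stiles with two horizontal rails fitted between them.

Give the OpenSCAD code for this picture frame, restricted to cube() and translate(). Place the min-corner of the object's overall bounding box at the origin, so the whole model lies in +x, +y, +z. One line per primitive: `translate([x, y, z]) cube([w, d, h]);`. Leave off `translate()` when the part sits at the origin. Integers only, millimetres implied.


cube([66, 16, 692]);
translate([379, 0, 0]) cube([66, 16, 692]);
translate([66, 0, 0]) cube([313, 16, 66]);
translate([66, 0, 626]) cube([313, 16, 66]);


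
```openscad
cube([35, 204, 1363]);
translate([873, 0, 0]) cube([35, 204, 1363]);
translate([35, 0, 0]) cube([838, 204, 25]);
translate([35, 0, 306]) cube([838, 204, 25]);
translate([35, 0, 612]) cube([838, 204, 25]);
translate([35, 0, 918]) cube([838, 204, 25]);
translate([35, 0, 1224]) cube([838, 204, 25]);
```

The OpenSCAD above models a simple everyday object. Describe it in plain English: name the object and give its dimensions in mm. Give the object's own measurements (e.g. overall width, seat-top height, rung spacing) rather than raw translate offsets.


An open bookshelf. Two side panels, each 35 mm thick, 204 mm deep and 1363 mm tall, stand 908 mm apart (outside-to-outside). Between them sit 5 shelves, each 25 mm thick and 204 mm deep, spanning the full gap between the sides. The bottom shelf rests on the floor (its underside at z = 0) and the clear gap between one shelf's top and the next shelf's underside is 281 mm.


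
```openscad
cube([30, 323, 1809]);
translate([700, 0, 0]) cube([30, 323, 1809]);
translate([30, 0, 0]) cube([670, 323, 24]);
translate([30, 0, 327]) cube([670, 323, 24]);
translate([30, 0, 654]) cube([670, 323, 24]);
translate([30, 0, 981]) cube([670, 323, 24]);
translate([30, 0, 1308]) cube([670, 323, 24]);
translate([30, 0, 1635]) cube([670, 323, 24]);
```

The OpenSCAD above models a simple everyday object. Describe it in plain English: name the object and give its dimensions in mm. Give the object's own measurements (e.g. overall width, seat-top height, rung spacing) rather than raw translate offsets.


An open bookshelf. Two side panels, each 30 mm thick, 323 mm deep and 1809 mm tall, stand 730 mm apart (outside-to-outside). Between them sit 6 shelves, each 24 mm thick and 323 mm deep, spanning the full gap between the sides. The bottom shelf rests on the floor (its underside at z = 0) and the clear gap between one shelf's top and the next shelf's underside is 303 mm.


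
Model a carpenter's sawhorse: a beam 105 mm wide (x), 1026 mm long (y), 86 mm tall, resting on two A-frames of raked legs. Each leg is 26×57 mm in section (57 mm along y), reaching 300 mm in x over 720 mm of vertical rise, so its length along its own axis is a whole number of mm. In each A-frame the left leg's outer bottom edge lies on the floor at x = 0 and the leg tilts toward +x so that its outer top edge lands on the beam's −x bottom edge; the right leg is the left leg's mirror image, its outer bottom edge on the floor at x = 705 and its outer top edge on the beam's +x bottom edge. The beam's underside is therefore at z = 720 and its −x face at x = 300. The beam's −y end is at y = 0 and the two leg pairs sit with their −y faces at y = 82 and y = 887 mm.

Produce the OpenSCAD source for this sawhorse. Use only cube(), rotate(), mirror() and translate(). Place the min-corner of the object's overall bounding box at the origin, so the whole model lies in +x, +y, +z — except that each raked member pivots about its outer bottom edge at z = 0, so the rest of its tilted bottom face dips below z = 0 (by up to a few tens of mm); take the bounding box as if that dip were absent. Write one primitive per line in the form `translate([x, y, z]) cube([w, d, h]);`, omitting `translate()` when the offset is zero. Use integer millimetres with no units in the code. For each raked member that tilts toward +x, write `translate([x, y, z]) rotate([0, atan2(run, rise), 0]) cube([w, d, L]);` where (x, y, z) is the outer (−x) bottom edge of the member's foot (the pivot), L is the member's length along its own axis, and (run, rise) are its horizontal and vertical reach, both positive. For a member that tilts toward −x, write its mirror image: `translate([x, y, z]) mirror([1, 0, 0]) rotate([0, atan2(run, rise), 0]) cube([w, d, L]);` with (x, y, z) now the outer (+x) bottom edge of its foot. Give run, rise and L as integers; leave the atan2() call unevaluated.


translate([300, 0, 720]) cube([105, 1026, 86]);
translate([0, 82, 0]) rotate([0, atan2(300, 720), 0]) cube([26, 57, 780]);
translate([705, 82, 0]) mirror([1, 0, 0]) rotate([0, atan2(300, 720), 0]) cube([26, 57, 780]);
translate([0, 887, 0]) rotate([0, atan2(300, 720), 0]) cube([26, 57, 780]);
translate([705, 887, 0]) mirror([1, 0, 0]) rotate([0, atan2(300, 720), 0]) cube([26, 57, 780]);


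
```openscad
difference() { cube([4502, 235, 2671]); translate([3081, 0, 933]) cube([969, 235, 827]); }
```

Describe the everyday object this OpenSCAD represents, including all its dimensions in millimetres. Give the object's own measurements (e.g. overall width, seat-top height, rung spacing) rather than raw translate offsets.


A wall 4502 mm long (x), 235 mm thick (y), 2671 mm tall, with a rectangular window opening cut through it. The opening is 969 mm wide and 827 mm tall; its sill is at z = 933 mm and its near (−x) edge is 3081 mm from the wall's −x end. The opening passes through the full wall thickness.


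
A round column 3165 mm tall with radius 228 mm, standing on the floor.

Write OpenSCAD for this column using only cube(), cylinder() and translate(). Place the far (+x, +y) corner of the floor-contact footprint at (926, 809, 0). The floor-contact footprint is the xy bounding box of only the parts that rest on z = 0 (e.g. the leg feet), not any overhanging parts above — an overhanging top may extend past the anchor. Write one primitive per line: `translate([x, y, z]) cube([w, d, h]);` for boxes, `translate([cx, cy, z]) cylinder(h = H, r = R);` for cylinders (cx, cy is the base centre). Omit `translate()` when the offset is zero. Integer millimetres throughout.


translate([698, 581, 0]) cylinder(h = 3165, r = 228);


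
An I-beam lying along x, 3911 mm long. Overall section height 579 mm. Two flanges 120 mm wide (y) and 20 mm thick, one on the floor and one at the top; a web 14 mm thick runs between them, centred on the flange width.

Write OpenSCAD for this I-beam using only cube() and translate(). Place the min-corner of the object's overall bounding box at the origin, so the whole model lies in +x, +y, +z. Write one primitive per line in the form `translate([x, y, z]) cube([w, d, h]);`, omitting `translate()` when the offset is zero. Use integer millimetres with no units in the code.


cube([3911, 120, 20]);
translate([0, 53, 20]) cube([3911, 14, 539]);
translate([0, 0, 559]) cube([3911, 120, 20]);


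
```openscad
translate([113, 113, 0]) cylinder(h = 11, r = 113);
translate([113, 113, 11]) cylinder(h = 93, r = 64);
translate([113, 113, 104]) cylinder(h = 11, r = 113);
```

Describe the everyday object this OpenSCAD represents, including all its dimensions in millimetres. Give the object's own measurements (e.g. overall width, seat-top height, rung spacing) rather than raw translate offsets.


A spool: two coaxial disc flanges of radius 113 mm and thickness 11 mm, joined by a core cylinder of radius 64 mm and height 93 mm. The lower flange rests on z = 0 and the three cylinders share a vertical axis.


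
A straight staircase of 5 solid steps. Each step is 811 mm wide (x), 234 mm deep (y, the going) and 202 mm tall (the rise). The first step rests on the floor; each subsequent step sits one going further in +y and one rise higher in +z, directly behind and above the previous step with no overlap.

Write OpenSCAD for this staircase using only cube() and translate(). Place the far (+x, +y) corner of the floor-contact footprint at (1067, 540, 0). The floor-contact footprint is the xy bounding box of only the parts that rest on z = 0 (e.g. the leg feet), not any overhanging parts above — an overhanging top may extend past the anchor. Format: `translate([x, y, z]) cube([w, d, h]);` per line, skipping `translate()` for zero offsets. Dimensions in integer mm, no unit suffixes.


translate([256, 306, 0]) cube([811, 234, 202]);
translate([256, 540, 202]) cube([811, 234, 202]);
translate([256, 774, 404]) cube([811, 234, 202]);
translate([256, 1008, 606]) cube([811, 234, 202]);
translate([256, 1242, 808]) cube([811, 234, 202]);


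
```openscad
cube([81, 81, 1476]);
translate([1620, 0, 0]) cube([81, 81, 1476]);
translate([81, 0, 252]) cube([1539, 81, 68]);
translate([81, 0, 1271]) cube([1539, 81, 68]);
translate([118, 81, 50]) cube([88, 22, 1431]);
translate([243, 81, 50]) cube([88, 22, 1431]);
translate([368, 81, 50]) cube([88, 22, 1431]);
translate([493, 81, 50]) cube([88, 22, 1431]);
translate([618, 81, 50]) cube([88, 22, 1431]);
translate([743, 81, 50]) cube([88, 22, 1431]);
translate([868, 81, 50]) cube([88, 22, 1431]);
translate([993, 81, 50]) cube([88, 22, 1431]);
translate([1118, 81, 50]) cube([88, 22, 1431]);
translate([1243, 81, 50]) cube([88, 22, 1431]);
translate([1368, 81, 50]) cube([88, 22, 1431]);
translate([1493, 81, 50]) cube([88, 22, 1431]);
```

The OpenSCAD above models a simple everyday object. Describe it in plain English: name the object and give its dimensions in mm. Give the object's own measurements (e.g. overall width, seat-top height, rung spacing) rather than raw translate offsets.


A fence section. Two 81×81 mm posts, 1476 mm tall, stand on the floor with a clear span of 1539 mm between their inner faces. Two horizontal rails of 81×68 mm section span the gap between the posts with their undersides at z = 252 mm and z = 1271 mm, flush with the posts' −y face. 12 pickets, each 88 mm wide, 22 mm thick and 1431 mm tall, are fixed to the +y face of the rails with their bottoms at z = 50 mm, spaced across the span with a 37 mm gap after the −x post and between neighbouring pickets, with 39 mm left before the +x post.


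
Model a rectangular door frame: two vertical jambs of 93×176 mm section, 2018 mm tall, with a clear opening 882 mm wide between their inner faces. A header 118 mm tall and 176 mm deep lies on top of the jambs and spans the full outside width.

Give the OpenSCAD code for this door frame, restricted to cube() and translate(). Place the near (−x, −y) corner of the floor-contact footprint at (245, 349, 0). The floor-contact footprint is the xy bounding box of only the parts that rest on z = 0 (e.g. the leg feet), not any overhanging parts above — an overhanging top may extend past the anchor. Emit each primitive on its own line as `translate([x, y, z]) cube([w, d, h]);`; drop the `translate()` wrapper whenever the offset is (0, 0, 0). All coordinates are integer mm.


translate([245, 349, 0]) cube([93, 176, 2018]);
translate([1220, 349, 0]) cube([93, 176, 2018]);
translate([245, 349, 2018]) cube([1068, 176, 118]);


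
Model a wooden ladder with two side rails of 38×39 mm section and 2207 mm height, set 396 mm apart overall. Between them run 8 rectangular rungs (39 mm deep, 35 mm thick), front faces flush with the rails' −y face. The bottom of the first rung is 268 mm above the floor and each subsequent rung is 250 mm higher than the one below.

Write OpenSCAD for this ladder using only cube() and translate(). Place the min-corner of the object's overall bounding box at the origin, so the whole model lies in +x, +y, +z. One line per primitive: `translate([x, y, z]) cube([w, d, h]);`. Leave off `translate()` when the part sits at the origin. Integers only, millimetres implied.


cube([38, 39, 2207]);
translate([358, 0, 0]) cube([38, 39, 2207]);
translate([38, 0, 268]) cube([320, 39, 35]);
translate([38, 0, 518]) cube([320, 39, 35]);
translate([38, 0, 768]) cube([320, 39, 35]);
translate([38, 0, 1018]) cube([320, 39, 35]);
translate([38, 0, 1268]) cube([320, 39, 35]);
translate([38, 0, 1518]) cube([320, 39, 35]);
translate([38, 0, 1768]) cube([320, 39, 35]);
translate([38, 0, 2018]) cube([320, 39, 35]);


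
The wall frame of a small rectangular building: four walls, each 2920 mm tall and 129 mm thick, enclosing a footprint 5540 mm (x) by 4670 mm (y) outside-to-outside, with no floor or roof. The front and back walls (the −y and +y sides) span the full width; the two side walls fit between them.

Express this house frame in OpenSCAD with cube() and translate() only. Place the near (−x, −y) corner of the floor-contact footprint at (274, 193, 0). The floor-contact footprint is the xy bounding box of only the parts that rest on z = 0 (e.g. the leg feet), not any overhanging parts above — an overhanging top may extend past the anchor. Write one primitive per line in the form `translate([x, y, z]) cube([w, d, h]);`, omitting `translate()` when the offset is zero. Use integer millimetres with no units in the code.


translate([274, 193, 0]) cube([5540, 129, 2920]);
translate([274, 4734, 0]) cube([5540, 129, 2920]);
translate([274, 322, 0]) cube([129, 4412, 2920]);
translate([5685, 322, 0]) cube([129, 4412, 2920]);


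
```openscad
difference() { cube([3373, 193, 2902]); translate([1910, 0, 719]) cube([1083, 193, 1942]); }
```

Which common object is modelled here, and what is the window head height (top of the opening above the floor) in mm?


A wall with a window opening. The window head height is 2661 mm.

A wall with a rectangular opening subtracted — a window. Sill at z = 719, opening 1942 mm tall, so the head is at 719 + 1942 = 2661 mm.


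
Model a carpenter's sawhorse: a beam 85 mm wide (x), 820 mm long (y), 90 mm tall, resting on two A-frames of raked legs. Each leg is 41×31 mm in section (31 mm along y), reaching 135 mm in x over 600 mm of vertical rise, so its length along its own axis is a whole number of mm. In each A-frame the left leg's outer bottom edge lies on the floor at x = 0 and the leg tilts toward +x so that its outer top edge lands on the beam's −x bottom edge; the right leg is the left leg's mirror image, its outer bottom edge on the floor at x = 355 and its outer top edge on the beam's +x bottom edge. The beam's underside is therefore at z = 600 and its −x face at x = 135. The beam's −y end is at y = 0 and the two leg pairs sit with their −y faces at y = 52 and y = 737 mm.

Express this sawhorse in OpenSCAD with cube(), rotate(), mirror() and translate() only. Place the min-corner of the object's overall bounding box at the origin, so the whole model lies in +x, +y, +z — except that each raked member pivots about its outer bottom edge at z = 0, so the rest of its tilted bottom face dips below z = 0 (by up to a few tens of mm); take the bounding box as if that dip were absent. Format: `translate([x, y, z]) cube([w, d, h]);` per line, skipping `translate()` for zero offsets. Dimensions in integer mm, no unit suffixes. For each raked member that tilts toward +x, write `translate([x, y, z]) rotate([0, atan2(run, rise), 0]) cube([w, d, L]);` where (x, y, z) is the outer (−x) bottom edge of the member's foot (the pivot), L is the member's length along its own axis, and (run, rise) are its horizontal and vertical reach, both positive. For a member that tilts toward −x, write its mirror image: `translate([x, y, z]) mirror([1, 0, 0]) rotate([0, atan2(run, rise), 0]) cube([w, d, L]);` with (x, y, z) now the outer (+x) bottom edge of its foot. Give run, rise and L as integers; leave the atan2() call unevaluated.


translate([135, 0, 600]) cube([85, 820, 90]);
translate([0, 52, 0]) rotate([0, atan2(135, 600), 0]) cube([41, 31, 615]);
translate([355, 52, 0]) mirror([1, 0, 0]) rotate([0, atan2(135, 600), 0]) cube([41, 31, 615]);
translate([0, 737, 0]) rotate([0, atan2(135, 600), 0]) cube([41, 31, 615]);
translate([355, 737, 0]) mirror([1, 0, 0]) rotate([0, atan2(135, 600), 0]) cube([41, 31, 615]);
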